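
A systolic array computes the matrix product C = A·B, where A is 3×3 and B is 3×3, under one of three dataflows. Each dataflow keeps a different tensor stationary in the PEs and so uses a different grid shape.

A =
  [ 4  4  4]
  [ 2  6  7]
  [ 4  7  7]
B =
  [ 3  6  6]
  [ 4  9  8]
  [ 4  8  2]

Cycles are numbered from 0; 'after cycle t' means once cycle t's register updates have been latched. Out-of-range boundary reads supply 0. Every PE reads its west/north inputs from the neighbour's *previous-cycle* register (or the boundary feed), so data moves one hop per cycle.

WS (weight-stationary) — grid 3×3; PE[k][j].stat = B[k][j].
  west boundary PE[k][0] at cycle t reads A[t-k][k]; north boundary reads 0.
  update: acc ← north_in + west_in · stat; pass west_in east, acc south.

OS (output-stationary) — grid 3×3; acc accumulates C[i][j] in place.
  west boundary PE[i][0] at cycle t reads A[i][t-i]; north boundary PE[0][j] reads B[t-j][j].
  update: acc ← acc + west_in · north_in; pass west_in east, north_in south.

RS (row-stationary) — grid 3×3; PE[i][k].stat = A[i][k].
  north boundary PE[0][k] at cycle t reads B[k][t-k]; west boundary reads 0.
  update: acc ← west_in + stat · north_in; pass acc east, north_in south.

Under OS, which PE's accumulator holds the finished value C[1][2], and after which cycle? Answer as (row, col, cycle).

Under OS, C[1][2] lands at PE[1][2]:
  cycle 0: PE[1][2] → acc 0, east 0, south 0
  cycle 1: PE[1][2] → acc 0, east 0, south 0
  cycle 2: PE[1][2] → acc 0, east 0, south 0
  cycle 3: PE[1][2] → acc 12, east 2, south 6
  cycle 4: PE[1][2] → acc 60, east 6, south 8
  cycle 5: PE[1][2] → acc 74, east 7, south 2

(row, col, cycle) = (1, 2, 5)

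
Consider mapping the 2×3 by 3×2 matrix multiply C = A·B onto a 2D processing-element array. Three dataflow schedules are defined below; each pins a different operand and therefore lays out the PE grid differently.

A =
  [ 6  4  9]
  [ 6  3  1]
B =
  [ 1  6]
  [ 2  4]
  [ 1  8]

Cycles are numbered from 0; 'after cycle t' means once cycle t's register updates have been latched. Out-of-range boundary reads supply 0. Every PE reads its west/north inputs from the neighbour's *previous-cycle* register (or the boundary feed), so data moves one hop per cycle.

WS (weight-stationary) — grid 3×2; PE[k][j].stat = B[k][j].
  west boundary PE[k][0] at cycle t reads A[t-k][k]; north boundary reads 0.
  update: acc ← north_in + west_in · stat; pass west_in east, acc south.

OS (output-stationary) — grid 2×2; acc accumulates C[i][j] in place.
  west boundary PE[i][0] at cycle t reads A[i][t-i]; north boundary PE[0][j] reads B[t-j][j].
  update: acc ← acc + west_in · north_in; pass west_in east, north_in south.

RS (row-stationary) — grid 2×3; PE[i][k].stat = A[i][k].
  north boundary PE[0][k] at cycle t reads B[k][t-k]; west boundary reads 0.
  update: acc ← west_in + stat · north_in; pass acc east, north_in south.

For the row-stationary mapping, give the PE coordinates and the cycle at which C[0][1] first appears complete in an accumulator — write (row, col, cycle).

RS: C[0][1] accumulates in PE[0][2]:
  after 0 — PE[0][2] acc=0, pass-E 0, pass-S 0
  after 1 — PE[0][2] acc=0, pass-E 0, pass-S 0
  after 2 — PE[0][2] acc=23, pass-E 23, pass-S 1
  after 3 — PE[0][2] acc=124, pass-E 124, pass-S 8

(row, col, cycle) = (0, 2, 3)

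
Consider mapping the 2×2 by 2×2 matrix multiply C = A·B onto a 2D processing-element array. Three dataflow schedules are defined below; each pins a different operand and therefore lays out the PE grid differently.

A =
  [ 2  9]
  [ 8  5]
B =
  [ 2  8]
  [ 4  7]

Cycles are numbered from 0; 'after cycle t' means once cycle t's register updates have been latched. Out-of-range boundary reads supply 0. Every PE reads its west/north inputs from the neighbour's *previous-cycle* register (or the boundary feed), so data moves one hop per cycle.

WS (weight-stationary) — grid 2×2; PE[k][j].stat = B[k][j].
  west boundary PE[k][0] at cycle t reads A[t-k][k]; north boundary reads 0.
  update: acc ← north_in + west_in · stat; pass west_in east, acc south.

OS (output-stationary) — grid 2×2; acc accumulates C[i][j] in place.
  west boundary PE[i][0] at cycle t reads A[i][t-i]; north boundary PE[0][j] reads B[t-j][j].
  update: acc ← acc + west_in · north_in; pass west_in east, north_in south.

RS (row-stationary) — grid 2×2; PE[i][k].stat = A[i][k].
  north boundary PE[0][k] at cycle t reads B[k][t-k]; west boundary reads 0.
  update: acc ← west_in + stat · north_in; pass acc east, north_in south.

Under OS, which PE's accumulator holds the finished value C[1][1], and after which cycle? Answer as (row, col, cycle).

OS: C[1][1] accumulates in PE[1][1]:
  cycle 0: PE[1][1] → acc 0, east 0, south 0
  cycle 1: PE[1][1] → acc 0, east 0, south 0
  cycle 2: PE[1][1] → acc 64, east 8, south 8
  cycle 3: PE[1][1] → acc 99, east 5, south 7

(row, col, cycle) = (1, 1, 3)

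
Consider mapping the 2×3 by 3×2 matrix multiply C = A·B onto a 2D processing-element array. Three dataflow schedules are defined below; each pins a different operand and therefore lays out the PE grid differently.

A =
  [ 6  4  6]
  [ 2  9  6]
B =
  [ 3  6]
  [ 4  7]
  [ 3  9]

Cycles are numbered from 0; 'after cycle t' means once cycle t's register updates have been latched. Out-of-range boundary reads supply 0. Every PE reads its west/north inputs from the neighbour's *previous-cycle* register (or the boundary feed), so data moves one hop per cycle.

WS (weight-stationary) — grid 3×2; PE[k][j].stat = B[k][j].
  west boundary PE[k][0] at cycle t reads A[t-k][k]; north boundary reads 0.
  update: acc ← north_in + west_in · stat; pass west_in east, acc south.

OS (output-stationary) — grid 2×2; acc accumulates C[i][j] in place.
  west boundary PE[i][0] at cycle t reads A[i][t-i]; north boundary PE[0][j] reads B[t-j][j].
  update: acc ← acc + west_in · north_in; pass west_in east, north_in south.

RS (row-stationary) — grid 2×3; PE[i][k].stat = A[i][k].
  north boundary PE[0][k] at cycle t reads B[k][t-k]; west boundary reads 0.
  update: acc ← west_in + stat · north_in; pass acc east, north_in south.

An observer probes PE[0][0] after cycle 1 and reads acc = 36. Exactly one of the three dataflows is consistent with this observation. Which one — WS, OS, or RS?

WS [3×2] PE[0][0] across cycles:
  c0 r0c0: 18 / 6 / 18
  c1 r0c0: 6 / 2 / 6
OS [2×2] PE[0][0] across cycles:
  c0 r0c0: 18 / 6 / 3
  c1 r0c0: 34 / 4 / 4
RS [2×3] PE[0][0] across cycles:
  c0 r0c0: 18 / 18 / 3
  c1 r0c0: 36 / 36 / 6

dataflow = RS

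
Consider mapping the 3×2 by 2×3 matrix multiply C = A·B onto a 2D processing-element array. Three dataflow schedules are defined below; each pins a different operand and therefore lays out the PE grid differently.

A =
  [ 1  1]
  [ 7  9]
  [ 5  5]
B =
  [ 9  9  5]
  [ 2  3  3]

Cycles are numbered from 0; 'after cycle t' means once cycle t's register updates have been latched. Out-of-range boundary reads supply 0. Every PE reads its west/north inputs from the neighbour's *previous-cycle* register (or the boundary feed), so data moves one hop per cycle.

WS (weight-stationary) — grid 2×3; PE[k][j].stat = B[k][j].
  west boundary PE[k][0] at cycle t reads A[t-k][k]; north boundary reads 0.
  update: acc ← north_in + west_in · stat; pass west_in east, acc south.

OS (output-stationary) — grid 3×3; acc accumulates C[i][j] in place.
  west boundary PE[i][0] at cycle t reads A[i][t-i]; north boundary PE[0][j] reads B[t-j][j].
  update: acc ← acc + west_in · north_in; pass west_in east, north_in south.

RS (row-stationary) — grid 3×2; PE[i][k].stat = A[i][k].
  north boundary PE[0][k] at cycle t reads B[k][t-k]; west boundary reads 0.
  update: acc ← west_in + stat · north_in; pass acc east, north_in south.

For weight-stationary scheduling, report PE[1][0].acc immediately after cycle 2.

Tracing WS — 2×3 array, target PE[1][0]:
  cycle 0: PE[0][0] → acc 9, east 1, south 9
  cycle 0: PE[1][0] → acc 0, east 0, south 0
  cycle 1: PE[0][0] → acc 63, east 7, south 63
  cycle 1: PE[1][0] → acc 11, east 1, south 11
  cycle 2: PE[0][0] → acc 45, east 5, south 45
  cycle 2: PE[1][0] → acc 81, east 9, south 81

PE[1][0].acc = 81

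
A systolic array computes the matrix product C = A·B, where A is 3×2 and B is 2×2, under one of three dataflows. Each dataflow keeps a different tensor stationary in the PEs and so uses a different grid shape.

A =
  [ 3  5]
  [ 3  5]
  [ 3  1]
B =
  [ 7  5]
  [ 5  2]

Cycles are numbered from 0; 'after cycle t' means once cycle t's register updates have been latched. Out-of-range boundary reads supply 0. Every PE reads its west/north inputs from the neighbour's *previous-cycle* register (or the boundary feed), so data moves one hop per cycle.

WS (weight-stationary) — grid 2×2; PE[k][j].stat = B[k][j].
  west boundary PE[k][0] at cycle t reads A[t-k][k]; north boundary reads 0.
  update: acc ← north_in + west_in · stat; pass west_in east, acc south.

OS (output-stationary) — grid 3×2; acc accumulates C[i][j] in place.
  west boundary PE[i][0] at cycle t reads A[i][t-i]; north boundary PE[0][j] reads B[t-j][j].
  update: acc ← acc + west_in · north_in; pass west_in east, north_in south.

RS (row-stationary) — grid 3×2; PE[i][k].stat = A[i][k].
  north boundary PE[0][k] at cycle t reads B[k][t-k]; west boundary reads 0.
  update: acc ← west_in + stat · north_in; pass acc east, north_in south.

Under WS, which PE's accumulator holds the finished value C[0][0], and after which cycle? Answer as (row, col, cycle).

(row, col, cycle) = (1, 0, 1)

WS: C[0][0] accumulates in PE[1][0]:
  [0] (1,0) acc=0 (h:0 v:0)
  [1] (1,0) acc=46 (h:5 v:46)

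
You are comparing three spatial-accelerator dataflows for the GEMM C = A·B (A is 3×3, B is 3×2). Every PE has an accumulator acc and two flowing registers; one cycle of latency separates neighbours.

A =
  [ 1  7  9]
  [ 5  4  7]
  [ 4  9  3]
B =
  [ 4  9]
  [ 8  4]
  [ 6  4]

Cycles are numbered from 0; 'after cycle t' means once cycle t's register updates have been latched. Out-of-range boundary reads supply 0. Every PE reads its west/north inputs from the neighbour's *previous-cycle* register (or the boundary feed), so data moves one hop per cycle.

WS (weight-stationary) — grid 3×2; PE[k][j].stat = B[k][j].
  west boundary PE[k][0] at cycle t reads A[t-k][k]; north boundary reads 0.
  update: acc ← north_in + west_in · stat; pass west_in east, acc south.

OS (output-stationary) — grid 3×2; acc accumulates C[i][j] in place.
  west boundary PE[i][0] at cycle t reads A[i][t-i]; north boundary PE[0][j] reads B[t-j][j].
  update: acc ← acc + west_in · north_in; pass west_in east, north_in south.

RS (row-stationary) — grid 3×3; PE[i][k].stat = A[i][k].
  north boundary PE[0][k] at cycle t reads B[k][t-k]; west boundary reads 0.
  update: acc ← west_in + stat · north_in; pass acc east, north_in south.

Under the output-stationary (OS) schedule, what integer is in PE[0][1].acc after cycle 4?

OS on a 3×2 grid — tracing PE[0][1] and its feeders:
  @0  [0,0]  acc 4  |  →1  ↓4
  @0  [0,1]  acc 0  |  →0  ↓0
  @1  [0,0]  acc 60  |  →7  ↓8
  @1  [0,1]  acc 9  |  →1  ↓9
  @2  [0,0]  acc 114  |  →9  ↓6
  @2  [0,1]  acc 37  |  →7  ↓4
  @3  [0,0]  acc 114  |  →0  ↓0
  @3  [0,1]  acc 73  |  →9  ↓4
  @4  [0,0]  acc 114  |  →0  ↓0
  @4  [0,1]  acc 73  |  →0  ↓0

PE[0][1].acc = 73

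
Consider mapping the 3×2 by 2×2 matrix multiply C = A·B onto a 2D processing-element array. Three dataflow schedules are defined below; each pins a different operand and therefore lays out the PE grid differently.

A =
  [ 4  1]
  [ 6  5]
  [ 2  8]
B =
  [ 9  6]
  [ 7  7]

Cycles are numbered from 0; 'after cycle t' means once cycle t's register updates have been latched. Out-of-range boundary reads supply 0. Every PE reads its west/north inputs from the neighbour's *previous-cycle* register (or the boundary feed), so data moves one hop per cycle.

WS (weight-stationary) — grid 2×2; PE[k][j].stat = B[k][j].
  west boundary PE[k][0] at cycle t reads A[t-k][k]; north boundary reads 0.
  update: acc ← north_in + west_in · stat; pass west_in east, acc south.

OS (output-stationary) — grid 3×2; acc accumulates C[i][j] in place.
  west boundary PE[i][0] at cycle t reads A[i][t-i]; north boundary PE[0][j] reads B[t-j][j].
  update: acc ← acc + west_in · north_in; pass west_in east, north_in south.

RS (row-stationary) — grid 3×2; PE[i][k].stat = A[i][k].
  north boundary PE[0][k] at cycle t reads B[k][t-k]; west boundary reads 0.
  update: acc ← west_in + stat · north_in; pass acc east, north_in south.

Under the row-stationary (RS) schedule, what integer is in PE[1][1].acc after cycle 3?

RS 3×2: PE[1][1] cycle-by-cycle (with neighbour feeds):
  cycle 0: PE[0][1] → acc 0, east 0, south 0
  cycle 0: PE[1][0] → acc 0, east 0, south 0
  cycle 0: PE[1][1] → acc 0, east 0, south 0
  cycle 1: PE[0][1] → acc 43, east 43, south 7
  cycle 1: PE[1][0] → acc 54, east 54, south 9
  cycle 1: PE[1][1] → acc 0, east 0, south 0
  cycle 2: PE[0][1] → acc 31, east 31, south 7
  cycle 2: PE[1][0] → acc 36, east 36, south 6
  cycle 2: PE[1][1] → acc 89, east 89, south 7
  cycle 3: PE[0][1] → acc 0, east 0, south 0
  cycle 3: PE[1][0] → acc 0, east 0, south 0
  cycle 3: PE[1][1] → acc 71, east 71, south 7

PE[1][1].acc = 71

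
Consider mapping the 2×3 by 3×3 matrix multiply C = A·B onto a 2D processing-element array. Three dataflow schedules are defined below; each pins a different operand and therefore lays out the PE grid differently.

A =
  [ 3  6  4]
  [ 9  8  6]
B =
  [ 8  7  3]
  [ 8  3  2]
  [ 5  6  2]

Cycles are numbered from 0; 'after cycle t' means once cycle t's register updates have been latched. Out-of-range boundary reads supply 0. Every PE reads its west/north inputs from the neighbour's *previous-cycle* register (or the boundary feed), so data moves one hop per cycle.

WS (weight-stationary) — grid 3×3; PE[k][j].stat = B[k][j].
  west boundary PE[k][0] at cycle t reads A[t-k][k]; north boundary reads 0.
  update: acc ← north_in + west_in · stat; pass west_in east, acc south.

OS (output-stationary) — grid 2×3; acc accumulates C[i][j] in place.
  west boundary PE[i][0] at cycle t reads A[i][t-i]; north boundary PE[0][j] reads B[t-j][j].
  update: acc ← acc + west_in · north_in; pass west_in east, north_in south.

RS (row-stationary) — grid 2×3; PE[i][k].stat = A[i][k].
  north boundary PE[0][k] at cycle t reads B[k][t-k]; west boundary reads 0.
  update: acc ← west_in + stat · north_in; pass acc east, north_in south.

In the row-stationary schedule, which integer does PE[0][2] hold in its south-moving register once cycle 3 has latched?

RS 2×3: PE[0][2] cycle-by-cycle (with neighbour feeds):
  step 0 · PE0,1: acc=0; fwd→0 fwd↓0
  step 0 · PE0,2: acc=0; fwd→0 fwd↓0
  step 1 · PE0,1: acc=72; fwd→72 fwd↓8
  step 1 · PE0,2: acc=0; fwd→0 fwd↓0
  step 2 · PE0,1: acc=39; fwd→39 fwd↓3
  step 2 · PE0,2: acc=92; fwd→92 fwd↓5
  step 3 · PE0,1: acc=21; fwd→21 fwd↓2
  step 3 · PE0,2: acc=63; fwd→63 fwd↓6

register = 6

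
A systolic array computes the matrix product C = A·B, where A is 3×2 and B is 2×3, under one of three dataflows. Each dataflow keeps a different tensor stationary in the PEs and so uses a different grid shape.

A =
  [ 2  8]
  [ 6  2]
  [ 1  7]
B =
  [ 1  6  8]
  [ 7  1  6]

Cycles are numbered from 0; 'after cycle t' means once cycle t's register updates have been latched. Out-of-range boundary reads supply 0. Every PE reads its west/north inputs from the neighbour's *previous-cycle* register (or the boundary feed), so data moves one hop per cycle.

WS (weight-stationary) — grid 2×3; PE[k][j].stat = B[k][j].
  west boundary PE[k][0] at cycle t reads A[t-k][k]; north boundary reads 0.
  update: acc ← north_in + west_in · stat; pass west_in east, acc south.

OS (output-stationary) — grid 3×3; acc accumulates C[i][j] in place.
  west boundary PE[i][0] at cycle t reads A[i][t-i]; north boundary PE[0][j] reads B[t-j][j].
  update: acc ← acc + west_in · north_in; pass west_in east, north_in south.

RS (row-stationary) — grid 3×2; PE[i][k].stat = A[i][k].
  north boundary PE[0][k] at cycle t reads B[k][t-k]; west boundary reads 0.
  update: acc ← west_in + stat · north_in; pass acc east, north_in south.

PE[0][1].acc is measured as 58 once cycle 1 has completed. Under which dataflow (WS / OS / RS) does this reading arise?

dataflow = RS

WS (2×3 grid), PE[0][1]:
  c0 r0c1: 0 / 0 / 0
  c1 r0c1: 12 / 2 / 12
OS (3×3 grid), PE[0][1]:
  c0 r0c1: 0 / 0 / 0
  c1 r0c1: 12 / 2 / 6
RS (3×2 grid), PE[0][1]:
  c0 r0c1: 0 / 0 / 0
  c1 r0c1: 58 / 58 / 7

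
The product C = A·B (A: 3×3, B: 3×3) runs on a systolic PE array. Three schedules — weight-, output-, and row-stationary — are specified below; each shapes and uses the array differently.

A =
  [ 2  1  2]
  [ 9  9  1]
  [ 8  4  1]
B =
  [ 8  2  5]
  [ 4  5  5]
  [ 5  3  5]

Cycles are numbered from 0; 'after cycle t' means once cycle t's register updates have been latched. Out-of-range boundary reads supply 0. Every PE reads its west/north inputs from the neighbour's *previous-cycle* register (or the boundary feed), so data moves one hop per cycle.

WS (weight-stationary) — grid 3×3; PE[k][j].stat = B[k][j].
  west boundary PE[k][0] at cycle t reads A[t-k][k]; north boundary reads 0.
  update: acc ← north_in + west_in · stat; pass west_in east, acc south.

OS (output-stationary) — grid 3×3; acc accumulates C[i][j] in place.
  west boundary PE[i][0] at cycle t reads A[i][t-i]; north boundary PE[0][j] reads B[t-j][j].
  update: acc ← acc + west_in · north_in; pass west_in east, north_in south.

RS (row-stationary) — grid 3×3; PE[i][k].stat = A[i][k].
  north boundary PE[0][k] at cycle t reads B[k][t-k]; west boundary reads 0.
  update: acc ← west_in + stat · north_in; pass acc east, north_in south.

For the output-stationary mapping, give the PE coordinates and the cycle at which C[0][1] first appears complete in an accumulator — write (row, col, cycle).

Under OS, C[0][1] lands at PE[0][1]:
  t=0 PE[0][1]: acc=0 h=0 v=0
  t=1 PE[0][1]: acc=4 h=2 v=2
  t=2 PE[0][1]: acc=9 h=1 v=5
  t=3 PE[0][1]: acc=15 h=2 v=3

(row, col, cycle) = (0, 1, 3)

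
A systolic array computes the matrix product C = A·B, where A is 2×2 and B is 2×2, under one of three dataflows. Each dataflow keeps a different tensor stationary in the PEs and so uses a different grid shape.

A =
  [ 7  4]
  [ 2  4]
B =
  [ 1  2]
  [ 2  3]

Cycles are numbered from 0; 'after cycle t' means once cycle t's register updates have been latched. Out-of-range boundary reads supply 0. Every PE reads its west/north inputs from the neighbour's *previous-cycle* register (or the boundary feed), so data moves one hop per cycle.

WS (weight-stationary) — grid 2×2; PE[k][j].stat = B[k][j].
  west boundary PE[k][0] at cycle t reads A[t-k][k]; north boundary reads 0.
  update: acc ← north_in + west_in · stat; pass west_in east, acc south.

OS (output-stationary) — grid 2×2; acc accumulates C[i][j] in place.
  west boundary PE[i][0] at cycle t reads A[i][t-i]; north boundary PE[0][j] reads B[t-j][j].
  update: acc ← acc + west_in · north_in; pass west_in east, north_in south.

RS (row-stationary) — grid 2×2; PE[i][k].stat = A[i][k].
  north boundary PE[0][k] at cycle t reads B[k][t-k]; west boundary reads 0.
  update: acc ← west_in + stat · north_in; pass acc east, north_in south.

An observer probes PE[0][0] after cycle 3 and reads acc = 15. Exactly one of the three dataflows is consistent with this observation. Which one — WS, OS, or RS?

WS (2×2 grid), PE[0][0]:
  c0 r0c0: 7 / 7 / 7
  c1 r0c0: 2 / 2 / 2
  c2 r0c0: 0 / 0 / 0
  c3 r0c0: 0 / 0 / 0
OS (2×2 grid), PE[0][0]:
  c0 r0c0: 7 / 7 / 1
  c1 r0c0: 15 / 4 / 2
  c2 r0c0: 15 / 0 / 0
  c3 r0c0: 15 / 0 / 0
RS (2×2 grid), PE[0][0]:
  c0 r0c0: 7 / 7 / 1
  c1 r0c0: 14 / 14 / 2
  c2 r0c0: 0 / 0 / 0
  c3 r0c0: 0 / 0 / 0

dataflow = OS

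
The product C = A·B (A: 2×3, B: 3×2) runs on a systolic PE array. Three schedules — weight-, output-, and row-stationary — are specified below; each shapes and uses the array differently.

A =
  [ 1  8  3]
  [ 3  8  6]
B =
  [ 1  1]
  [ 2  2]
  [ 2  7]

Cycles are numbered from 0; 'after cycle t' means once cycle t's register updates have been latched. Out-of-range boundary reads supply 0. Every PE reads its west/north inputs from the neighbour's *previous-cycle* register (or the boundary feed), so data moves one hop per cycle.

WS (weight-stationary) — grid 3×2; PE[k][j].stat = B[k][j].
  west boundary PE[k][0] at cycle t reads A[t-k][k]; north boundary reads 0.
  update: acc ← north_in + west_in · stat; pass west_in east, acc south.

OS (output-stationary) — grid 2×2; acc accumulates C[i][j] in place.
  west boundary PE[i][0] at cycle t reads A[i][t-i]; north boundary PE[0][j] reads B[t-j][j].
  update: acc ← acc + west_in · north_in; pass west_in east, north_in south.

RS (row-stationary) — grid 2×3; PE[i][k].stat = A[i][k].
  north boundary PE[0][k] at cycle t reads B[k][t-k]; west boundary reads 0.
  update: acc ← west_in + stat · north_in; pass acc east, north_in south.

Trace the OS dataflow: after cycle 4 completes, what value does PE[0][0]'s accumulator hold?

PE[0][0].acc = 23

OS on a 2×2 grid — tracing PE[0][0] and its feeders:
  step 0 · PE0,0: acc=1; fwd→1 fwd↓1
  step 1 · PE0,0: acc=17; fwd→8 fwd↓2
  step 2 · PE0,0: acc=23; fwd→3 fwd↓2
  step 3 · PE0,0: acc=23; fwd→0 fwd↓0
  step 4 · PE0,0: acc=23; fwd→0 fwd↓0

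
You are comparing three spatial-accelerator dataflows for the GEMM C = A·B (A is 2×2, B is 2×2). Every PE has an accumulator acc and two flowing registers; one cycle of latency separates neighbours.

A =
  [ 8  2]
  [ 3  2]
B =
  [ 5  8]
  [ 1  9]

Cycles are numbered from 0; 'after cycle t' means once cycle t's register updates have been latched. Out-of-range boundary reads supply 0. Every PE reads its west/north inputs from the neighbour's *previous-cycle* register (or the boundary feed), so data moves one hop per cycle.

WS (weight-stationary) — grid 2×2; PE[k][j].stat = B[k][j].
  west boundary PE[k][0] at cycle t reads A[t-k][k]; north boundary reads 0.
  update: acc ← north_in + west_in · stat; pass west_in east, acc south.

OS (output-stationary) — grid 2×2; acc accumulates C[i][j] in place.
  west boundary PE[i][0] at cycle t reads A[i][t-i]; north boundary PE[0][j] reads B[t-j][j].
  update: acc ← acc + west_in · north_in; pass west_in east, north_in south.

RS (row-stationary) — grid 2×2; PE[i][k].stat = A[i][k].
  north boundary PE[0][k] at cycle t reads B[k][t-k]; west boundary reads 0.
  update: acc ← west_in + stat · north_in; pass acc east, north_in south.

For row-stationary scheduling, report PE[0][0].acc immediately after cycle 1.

PE[0][0].acc = 64

Tracing RS — 2×2 array, target PE[0][0]:
  cycle 0: PE[0][0] → acc 40, east 40, south 5
  cycle 1: PE[0][0] → acc 64, east 64, south 8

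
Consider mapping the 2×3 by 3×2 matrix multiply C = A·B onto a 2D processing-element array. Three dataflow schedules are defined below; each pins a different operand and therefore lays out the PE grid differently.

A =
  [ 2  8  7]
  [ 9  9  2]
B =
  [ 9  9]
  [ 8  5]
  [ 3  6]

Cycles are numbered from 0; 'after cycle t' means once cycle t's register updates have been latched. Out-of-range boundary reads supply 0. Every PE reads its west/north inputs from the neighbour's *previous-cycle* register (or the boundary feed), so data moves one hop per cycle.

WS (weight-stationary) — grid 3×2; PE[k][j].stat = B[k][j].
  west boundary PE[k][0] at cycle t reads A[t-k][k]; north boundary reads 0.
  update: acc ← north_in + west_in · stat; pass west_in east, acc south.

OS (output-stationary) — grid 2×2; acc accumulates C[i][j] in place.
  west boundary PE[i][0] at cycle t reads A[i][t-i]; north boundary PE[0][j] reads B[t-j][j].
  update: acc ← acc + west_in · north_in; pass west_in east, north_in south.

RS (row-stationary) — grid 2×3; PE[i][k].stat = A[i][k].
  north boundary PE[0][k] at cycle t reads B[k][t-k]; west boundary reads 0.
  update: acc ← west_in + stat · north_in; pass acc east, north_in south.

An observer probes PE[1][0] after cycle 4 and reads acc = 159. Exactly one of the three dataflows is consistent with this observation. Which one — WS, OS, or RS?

dataflow = OS

— WS: 3×2; PE[1][0] trace:
  c0 r1c0: 0 / 0 / 0
  c1 r1c0: 82 / 8 / 82
  c2 r1c0: 153 / 9 / 153
  c3 r1c0: 0 / 0 / 0
  c4 r1c0: 0 / 0 / 0
— OS: 2×2; PE[1][0] trace:
  c0 r1c0: 0 / 0 / 0
  c1 r1c0: 81 / 9 / 9
  c2 r1c0: 153 / 9 / 8
  c3 r1c0: 159 / 2 / 3
  c4 r1c0: 159 / 0 / 0
— RS: 2×3; PE[1][0] trace:
  c0 r1c0: 0 / 0 / 0
  c1 r1c0: 81 / 81 / 9
  c2 r1c0: 81 / 81 / 9
  c3 r1c0: 0 / 0 / 0
  c4 r1c0: 0 / 0 / 0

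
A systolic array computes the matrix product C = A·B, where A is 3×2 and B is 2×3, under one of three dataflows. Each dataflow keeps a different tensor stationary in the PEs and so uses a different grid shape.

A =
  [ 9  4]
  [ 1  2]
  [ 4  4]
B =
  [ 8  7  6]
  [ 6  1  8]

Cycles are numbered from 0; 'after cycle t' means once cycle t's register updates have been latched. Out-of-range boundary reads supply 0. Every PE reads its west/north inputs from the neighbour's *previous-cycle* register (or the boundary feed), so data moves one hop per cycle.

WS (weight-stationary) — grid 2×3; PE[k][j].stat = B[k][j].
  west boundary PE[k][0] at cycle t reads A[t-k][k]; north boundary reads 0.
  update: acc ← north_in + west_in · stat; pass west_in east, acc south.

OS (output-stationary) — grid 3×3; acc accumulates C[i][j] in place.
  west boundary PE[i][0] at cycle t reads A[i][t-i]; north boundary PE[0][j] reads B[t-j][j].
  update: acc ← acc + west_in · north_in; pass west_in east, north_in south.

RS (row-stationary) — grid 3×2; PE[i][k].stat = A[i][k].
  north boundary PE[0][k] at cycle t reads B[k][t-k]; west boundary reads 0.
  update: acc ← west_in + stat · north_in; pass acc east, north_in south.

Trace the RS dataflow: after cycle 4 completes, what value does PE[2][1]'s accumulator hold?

RS (3×2). Following PE[2][1] plus its west/north inputs:
  cycle 0: PE[1][1] → acc 0, east 0, south 0
  cycle 0: PE[2][0] → acc 0, east 0, south 0
  cycle 0: PE[2][1] → acc 0, east 0, south 0
  cycle 1: PE[1][1] → acc 0, east 0, south 0
  cycle 1: PE[2][0] → acc 0, east 0, south 0
  cycle 1: PE[2][1] → acc 0, east 0, south 0
  cycle 2: PE[1][1] → acc 20, east 20, south 6
  cycle 2: PE[2][0] → acc 32, east 32, south 8
  cycle 2: PE[2][1] → acc 0, east 0, south 0
  cycle 3: PE[1][1] → acc 9, east 9, south 1
  cycle 3: PE[2][0] → acc 28, east 28, south 7
  cycle 3: PE[2][1] → acc 56, east 56, south 6
  cycle 4: PE[1][1] → acc 22, east 22, south 8
  cycle 4: PE[2][0] → acc 24, east 24, south 6
  cycle 4: PE[2][1] → acc 32, east 32, south 1

PE[2][1].acc = 32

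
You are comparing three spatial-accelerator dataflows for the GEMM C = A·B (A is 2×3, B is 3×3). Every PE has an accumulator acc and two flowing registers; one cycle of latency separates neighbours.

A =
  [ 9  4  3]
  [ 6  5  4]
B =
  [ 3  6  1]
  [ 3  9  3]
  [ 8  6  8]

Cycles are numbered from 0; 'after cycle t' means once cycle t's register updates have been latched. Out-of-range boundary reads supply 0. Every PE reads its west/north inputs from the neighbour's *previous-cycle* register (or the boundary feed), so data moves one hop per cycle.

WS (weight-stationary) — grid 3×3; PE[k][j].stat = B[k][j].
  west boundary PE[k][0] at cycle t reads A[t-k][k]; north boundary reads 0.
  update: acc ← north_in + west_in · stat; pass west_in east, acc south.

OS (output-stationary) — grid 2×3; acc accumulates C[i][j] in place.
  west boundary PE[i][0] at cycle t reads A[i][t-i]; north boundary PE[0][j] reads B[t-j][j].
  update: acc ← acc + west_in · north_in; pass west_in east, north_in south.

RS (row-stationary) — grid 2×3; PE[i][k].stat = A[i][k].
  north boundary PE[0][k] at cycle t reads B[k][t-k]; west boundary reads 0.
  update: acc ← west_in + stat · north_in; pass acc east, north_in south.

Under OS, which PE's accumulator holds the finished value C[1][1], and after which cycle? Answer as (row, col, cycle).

(row, col, cycle) = (1, 1, 4)

Under OS, C[1][1] lands at PE[1][1]:
  [0] (1,1) acc=0 (h:0 v:0)
  [1] (1,1) acc=0 (h:0 v:0)
  [2] (1,1) acc=36 (h:6 v:6)
  [3] (1,1) acc=81 (h:5 v:9)
  [4] (1,1) acc=105 (h:4 v:6)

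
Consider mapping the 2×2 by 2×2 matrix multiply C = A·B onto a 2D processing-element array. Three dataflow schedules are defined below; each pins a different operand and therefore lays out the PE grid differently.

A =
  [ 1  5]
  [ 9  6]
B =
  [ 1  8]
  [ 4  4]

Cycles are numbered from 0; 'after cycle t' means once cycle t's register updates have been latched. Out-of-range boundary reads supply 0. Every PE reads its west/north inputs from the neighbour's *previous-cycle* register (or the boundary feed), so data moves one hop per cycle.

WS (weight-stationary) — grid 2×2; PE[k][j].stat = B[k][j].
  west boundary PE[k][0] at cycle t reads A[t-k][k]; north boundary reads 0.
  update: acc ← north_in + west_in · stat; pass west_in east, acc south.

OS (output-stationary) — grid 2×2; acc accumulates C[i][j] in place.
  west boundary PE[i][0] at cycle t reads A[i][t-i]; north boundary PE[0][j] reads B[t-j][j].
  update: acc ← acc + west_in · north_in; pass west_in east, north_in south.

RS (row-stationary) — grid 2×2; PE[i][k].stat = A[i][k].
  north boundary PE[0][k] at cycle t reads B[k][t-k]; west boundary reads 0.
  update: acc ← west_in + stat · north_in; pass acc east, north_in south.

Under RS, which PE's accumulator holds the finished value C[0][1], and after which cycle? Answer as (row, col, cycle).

(row, col, cycle) = (0, 1, 2)

RS — PE[0][1] is where C[0][1] collects:
  0: (0,1).acc=0  regs=<0,0>
  1: (0,1).acc=21  regs=<21,4>
  2: (0,1).acc=28  regs=<28,4>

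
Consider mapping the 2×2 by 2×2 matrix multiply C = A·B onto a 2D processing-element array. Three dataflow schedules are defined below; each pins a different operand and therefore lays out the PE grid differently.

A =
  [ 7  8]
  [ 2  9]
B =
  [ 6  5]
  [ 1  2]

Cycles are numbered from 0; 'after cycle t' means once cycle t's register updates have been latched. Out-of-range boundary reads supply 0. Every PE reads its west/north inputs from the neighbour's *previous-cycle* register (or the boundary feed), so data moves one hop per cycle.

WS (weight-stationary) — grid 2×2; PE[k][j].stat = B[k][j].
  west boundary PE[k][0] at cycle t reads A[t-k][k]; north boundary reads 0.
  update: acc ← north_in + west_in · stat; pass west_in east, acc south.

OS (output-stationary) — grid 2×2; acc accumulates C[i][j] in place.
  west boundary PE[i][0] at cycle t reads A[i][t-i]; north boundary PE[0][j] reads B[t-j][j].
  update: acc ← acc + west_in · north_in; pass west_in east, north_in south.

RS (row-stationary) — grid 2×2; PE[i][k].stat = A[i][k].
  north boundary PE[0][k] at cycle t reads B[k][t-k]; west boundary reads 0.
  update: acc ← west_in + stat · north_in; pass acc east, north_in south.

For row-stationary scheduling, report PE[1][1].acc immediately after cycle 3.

PE[1][1].acc = 28

RS on a 2×2 grid — tracing PE[1][1] and its feeders:
  cycle 0: PE[0][1] → acc 0, east 0, south 0
  cycle 0: PE[1][0] → acc 0, east 0, south 0
  cycle 0: PE[1][1] → acc 0, east 0, south 0
  cycle 1: PE[0][1] → acc 50, east 50, south 1
  cycle 1: PE[1][0] → acc 12, east 12, south 6
  cycle 1: PE[1][1] → acc 0, east 0, south 0
  cycle 2: PE[0][1] → acc 51, east 51, south 2
  cycle 2: PE[1][0] → acc 10, east 10, south 5
  cycle 2: PE[1][1] → acc 21, east 21, south 1
  cycle 3: PE[0][1] → acc 0, east 0, south 0
  cycle 3: PE[1][0] → acc 0, east 0, south 0
  cycle 3: PE[1][1] → acc 28, east 28, south 2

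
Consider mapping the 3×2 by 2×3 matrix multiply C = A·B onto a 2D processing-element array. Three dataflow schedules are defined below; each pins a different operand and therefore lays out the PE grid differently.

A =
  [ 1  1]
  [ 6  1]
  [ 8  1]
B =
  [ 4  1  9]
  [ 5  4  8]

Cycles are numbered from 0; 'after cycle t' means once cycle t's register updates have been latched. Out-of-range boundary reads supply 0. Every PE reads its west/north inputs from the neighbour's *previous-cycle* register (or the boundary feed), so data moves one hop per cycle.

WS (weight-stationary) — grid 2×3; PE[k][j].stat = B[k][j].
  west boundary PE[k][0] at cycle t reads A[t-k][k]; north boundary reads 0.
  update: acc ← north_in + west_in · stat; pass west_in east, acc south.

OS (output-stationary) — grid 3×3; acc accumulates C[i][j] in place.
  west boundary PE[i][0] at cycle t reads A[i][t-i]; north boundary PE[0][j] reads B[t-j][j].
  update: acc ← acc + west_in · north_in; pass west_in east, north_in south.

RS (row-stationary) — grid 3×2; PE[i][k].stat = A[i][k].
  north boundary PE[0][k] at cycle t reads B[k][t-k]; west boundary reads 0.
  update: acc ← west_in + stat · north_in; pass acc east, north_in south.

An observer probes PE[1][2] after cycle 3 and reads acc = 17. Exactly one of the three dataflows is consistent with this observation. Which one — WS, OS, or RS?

WS [2×3] PE[1][2] across cycles:
  [0] (1,2) acc=0 (h:0 v:0)
  [1] (1,2) acc=0 (h:0 v:0)
  [2] (1,2) acc=0 (h:0 v:0)
  [3] (1,2) acc=17 (h:1 v:17)
OS [3×3] PE[1][2] across cycles:
  [0] (1,2) acc=0 (h:0 v:0)
  [1] (1,2) acc=0 (h:0 v:0)
  [2] (1,2) acc=0 (h:0 v:0)
  [3] (1,2) acc=54 (h:6 v:9)
RS: PE[1][2] is outside its 3×2 grid.

dataflow = WS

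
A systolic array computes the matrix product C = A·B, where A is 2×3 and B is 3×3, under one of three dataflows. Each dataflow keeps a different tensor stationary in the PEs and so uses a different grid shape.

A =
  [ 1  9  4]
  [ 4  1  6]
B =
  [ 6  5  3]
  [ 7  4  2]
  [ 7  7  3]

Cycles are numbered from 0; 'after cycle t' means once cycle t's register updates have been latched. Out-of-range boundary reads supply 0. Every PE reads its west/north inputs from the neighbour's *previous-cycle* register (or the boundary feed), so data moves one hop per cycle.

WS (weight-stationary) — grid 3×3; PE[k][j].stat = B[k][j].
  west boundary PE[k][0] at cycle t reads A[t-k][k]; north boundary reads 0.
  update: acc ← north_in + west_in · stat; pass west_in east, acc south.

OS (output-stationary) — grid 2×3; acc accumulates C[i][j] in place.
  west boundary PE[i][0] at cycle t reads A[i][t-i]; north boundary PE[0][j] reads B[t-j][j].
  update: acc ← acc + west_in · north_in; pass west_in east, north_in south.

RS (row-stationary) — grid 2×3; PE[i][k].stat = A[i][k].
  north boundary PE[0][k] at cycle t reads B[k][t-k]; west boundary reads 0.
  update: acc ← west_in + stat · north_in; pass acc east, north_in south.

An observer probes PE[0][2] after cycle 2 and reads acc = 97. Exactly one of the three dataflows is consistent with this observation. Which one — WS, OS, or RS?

dataflow = RS

WS [3×3] PE[0][2] across cycles:
  t=0 PE[0][2]: acc=0 h=0 v=0
  t=1 PE[0][2]: acc=0 h=0 v=0
  t=2 PE[0][2]: acc=3 h=1 v=3
OS [2×3] PE[0][2] across cycles:
  t=0 PE[0][2]: acc=0 h=0 v=0
  t=1 PE[0][2]: acc=0 h=0 v=0
  t=2 PE[0][2]: acc=3 h=1 v=3
RS [2×3] PE[0][2] across cycles:
  t=0 PE[0][2]: acc=0 h=0 v=0
  t=1 PE[0][2]: acc=0 h=0 v=0
  t=2 PE[0][2]: acc=97 h=97 v=7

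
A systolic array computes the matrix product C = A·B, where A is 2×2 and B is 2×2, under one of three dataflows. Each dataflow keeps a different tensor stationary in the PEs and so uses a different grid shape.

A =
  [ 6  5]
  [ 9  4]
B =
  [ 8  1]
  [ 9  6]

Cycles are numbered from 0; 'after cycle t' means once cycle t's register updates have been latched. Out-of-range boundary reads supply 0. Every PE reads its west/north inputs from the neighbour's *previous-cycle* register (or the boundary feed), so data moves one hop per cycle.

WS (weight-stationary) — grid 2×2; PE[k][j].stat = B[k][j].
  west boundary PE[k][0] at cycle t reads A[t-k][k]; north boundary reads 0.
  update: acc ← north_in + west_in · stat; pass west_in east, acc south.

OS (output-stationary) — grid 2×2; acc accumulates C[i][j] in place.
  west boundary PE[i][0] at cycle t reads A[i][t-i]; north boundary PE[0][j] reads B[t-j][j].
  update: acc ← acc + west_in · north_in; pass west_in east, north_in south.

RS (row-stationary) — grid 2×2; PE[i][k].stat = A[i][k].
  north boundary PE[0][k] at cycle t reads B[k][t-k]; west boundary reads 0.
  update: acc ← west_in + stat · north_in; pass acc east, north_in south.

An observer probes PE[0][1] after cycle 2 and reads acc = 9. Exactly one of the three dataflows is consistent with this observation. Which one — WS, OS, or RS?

dataflow = WS

WS (2×2 grid), PE[0][1]:
  t=0 PE[0][1]: acc=0 h=0 v=0
  t=1 PE[0][1]: acc=6 h=6 v=6
  t=2 PE[0][1]: acc=9 h=9 v=9
OS (2×2 grid), PE[0][1]:
  t=0 PE[0][1]: acc=0 h=0 v=0
  t=1 PE[0][1]: acc=6 h=6 v=1
  t=2 PE[0][1]: acc=36 h=5 v=6
RS (2×2 grid), PE[0][1]:
  t=0 PE[0][1]: acc=0 h=0 v=0
  t=1 PE[0][1]: acc=93 h=93 v=9
  t=2 PE[0][1]: acc=36 h=36 v=6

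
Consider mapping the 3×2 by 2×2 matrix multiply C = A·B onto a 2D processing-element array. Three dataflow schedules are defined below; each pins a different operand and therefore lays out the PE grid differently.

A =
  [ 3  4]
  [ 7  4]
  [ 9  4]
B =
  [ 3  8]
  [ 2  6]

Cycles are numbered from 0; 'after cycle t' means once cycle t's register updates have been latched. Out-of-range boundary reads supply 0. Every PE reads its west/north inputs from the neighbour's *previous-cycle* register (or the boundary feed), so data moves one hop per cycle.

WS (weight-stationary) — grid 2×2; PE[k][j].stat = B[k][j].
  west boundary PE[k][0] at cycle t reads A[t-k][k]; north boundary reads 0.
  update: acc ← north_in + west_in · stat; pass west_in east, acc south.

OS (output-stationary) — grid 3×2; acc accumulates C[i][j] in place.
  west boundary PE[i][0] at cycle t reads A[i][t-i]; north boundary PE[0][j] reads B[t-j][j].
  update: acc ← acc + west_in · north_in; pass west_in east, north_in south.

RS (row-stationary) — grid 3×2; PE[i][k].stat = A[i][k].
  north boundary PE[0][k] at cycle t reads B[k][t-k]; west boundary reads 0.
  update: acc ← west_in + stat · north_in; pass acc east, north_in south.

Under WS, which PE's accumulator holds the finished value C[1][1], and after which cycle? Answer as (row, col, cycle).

WS: C[1][1] accumulates in PE[1][1]:
  0: (1,1).acc=0  regs=<0,0>
  1: (1,1).acc=0  regs=<0,0>
  2: (1,1).acc=48  regs=<4,48>
  3: (1,1).acc=80  regs=<4,80>

(row, col, cycle) = (1, 1, 3)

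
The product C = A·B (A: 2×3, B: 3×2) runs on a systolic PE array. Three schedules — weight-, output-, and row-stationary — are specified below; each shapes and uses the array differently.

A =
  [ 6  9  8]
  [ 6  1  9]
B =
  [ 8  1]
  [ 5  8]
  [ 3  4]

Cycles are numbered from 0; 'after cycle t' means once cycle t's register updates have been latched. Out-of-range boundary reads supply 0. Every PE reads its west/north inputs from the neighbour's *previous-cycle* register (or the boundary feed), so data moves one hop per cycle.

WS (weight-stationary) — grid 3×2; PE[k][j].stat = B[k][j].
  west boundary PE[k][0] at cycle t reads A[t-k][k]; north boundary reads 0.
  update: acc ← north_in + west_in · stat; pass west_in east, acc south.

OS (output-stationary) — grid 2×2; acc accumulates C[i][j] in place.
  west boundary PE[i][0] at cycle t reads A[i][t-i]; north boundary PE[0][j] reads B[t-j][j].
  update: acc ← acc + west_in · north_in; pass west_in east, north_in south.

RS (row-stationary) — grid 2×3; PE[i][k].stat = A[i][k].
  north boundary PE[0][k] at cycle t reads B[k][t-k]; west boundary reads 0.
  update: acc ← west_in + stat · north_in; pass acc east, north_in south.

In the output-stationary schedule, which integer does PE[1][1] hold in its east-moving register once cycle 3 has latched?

OS (2×2). Following PE[1][1] plus its west/north inputs:
  cycle 0: PE[0][1] → acc 0, east 0, south 0
  cycle 0: PE[1][0] → acc 0, east 0, south 0
  cycle 0: PE[1][1] → acc 0, east 0, south 0
  cycle 1: PE[0][1] → acc 6, east 6, south 1
  cycle 1: PE[1][0] → acc 48, east 6, south 8
  cycle 1: PE[1][1] → acc 0, east 0, south 0
  cycle 2: PE[0][1] → acc 78, east 9, south 8
  cycle 2: PE[1][0] → acc 53, east 1, south 5
  cycle 2: PE[1][1] → acc 6, east 6, south 1
  cycle 3: PE[0][1] → acc 110, east 8, south 4
  cycle 3: PE[1][0] → acc 80, east 9, south 3
  cycle 3: PE[1][1] → acc 14, east 1, south 8

register = 1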